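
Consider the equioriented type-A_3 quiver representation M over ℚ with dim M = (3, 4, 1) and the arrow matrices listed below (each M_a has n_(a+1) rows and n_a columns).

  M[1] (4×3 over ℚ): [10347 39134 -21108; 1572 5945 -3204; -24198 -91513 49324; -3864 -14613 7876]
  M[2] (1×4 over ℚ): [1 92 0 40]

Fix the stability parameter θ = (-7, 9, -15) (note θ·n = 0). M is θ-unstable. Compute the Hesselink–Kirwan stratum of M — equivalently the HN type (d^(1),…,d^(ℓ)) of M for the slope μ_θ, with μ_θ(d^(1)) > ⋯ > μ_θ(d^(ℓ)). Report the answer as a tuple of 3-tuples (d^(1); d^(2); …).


Via rank(M_{q-1}∘⋯∘M_p): M ≅ I[1,1], I[1,2], I[1,3], I[2,2]^2.
μ_θ-semistable layers: μ^(1)=9; μ^(2)=-3; μ^(3)=-7

((0, 3, 0); (0, 1, 1); (3, 0, 0))


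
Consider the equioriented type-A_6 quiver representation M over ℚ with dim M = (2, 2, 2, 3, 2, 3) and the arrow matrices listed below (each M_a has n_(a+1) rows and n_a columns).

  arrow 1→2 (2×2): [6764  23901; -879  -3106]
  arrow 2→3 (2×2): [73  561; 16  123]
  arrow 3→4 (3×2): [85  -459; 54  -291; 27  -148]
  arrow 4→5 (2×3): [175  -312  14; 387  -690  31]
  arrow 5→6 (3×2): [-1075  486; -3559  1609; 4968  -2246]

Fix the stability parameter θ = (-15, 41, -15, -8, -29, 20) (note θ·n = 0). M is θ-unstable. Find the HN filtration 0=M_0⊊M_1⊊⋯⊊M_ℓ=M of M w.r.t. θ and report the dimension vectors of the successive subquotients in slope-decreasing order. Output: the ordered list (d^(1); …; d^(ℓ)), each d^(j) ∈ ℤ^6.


Interval decomposition of M: I[1,6]^2, I[4,4], I[6,6].
HN type (ℓ=4): μ^(1)=20; μ^(2)=-11/4; μ^(3)=-8; μ^(4)=-15

((0, 0, 0, 0, 0, 3); (0, 2, 2, 2, 2, 0); (0, 0, 0, 1, 0, 0); (2, 0, 0, 0, 0, 0))


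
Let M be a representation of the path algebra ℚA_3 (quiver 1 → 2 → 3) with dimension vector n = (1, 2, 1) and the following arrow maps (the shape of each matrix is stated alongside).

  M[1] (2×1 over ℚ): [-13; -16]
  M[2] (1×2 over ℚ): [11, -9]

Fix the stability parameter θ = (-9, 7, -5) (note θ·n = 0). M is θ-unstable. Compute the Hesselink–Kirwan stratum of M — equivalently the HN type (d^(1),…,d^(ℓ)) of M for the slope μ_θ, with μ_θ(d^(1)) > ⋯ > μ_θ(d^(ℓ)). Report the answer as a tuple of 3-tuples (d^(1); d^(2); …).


Via rank(M_{q-1}∘⋯∘M_p): M ≅ I[1,3], I[2,2].
μ_θ-semistable layers: μ^(1)=7; μ^(2)=1; μ^(3)=-9

((0, 1, 0); (0, 1, 1); (1, 0, 0))


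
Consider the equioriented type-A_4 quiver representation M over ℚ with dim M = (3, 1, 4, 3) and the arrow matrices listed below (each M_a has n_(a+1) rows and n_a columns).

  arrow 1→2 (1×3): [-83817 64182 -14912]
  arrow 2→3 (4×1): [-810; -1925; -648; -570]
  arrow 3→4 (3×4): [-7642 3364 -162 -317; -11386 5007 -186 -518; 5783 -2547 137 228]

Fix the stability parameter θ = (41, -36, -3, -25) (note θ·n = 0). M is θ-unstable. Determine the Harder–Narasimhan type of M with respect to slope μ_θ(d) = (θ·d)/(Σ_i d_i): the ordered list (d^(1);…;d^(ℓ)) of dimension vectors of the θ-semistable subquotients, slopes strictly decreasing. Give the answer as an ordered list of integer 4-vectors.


Interval decomposition of M: I[1,1]^2, I[1,4], I[3,3], I[3,4]^2.
HN type (ℓ=4): μ^(1)=41; μ^(2)=-3; μ^(3)=-23/4; μ^(4)=-14

((2, 0, 0, 0); (0, 0, 1, 0); (1, 1, 1, 1); (0, 0, 2, 2))


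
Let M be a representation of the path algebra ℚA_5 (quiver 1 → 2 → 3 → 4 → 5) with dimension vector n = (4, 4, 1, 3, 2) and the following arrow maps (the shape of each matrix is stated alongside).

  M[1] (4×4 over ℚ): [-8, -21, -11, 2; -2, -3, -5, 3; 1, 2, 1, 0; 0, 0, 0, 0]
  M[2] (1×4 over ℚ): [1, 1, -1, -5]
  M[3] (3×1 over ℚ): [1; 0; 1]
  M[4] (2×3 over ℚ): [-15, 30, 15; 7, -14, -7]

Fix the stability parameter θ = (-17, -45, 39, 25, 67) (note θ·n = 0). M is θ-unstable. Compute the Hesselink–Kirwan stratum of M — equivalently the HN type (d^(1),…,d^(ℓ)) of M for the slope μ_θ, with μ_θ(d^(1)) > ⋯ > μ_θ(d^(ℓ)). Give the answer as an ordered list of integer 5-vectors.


Via rank(M_{q-1}∘⋯∘M_p): M ≅ I[1,1], I[1,2]^2, I[1,4], I[2,2], I[4,4], I[4,5], I[5,5].
μ_θ-semistable layers: μ^(1)=67; μ^(2)=32; μ^(3)=25; μ^(4)=-17; μ^(5)=-31; μ^(6)=-45

((0, 0, 0, 0, 2); (0, 0, 1, 1, 0); (0, 0, 0, 2, 0); (1, 0, 0, 0, 0); (3, 3, 0, 0, 0); (0, 1, 0, 0, 0))


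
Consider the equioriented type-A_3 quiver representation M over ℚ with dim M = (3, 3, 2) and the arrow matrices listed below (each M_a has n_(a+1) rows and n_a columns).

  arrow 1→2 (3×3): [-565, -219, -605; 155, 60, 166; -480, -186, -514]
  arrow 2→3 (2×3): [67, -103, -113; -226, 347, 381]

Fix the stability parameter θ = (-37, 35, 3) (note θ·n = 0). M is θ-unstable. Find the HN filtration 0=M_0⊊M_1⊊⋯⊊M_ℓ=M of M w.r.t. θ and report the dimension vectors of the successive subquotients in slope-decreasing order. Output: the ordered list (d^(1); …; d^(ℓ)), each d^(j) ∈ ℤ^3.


Barcode: M ≅ I[1,1], I[1,3]^2, I[2,2]. HN layers by μ_θ (3 steps, strictly decreasing):
  μ^(1)=35; μ^(2)=19; μ^(3)=-37

((0, 1, 0); (0, 2, 2); (3, 0, 0))


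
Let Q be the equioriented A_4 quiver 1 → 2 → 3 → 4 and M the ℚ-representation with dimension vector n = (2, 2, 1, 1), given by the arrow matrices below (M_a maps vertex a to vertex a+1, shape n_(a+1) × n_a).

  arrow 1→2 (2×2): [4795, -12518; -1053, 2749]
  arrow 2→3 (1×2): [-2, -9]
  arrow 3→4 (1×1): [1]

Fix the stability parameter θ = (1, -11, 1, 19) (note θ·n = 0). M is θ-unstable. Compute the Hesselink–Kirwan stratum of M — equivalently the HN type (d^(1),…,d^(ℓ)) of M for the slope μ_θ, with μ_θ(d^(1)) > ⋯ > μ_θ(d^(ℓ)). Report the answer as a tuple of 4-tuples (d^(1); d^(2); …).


Interval decomposition of M: I[1,2], I[1,4].
HN type (ℓ=3): μ^(1)=19; μ^(2)=1; μ^(3)=-5

((0, 0, 0, 1); (0, 0, 1, 0); (2, 2, 0, 0))


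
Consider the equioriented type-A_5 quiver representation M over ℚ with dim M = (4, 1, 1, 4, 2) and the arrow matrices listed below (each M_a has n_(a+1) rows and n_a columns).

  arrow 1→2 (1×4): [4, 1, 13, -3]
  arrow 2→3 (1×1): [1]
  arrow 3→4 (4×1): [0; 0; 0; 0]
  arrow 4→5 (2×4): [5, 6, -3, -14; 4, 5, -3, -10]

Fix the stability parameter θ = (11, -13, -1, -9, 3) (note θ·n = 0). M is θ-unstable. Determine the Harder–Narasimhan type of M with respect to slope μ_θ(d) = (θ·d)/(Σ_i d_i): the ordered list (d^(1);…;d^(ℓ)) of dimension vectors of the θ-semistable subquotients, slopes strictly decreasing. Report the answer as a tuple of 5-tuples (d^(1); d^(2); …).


Via rank(M_{q-1}∘⋯∘M_p): M ≅ I[1,1]^3, I[1,3], I[4,4]^2, I[4,5]^2.
μ_θ-semistable layers: μ^(1)=11; μ^(2)=3; μ^(3)=-1; μ^(4)=-9

((3, 0, 0, 0, 0); (0, 0, 0, 0, 2); (1, 1, 1, 0, 0); (0, 0, 0, 4, 0))


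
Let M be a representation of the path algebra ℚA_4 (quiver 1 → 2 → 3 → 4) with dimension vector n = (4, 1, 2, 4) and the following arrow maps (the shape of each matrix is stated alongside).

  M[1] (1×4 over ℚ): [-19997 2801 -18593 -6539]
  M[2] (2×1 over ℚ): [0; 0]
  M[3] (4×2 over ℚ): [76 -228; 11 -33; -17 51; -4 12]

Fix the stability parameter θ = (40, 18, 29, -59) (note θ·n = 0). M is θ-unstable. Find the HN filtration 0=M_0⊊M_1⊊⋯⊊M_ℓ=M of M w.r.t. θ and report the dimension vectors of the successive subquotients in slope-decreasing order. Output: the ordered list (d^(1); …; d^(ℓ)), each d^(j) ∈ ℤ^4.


Barcode: M ≅ I[1,1]^3, I[1,2], I[3,3], I[3,4], I[4,4]^3. HN layers by μ_θ (4 steps, strictly decreasing):
  μ^(1)=40; μ^(2)=29; μ^(3)=-15; μ^(4)=-59

((3, 0, 0, 0); (1, 1, 1, 0); (0, 0, 1, 1); (0, 0, 0, 3))


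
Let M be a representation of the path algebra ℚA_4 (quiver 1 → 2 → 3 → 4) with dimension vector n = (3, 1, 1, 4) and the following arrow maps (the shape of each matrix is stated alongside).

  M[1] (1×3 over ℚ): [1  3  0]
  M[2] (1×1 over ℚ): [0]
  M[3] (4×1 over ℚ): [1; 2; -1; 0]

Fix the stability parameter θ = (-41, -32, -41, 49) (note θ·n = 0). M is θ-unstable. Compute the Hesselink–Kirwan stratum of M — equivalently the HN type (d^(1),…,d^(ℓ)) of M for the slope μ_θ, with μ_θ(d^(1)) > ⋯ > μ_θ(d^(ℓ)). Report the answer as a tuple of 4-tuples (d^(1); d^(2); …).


Via rank(M_{q-1}∘⋯∘M_p): M ≅ I[1,1]^2, I[1,2], I[3,4], I[4,4]^3.
μ_θ-semistable layers: μ^(1)=49; μ^(2)=-32; μ^(3)=-41

((0, 0, 0, 4); (0, 1, 0, 0); (3, 0, 1, 0))


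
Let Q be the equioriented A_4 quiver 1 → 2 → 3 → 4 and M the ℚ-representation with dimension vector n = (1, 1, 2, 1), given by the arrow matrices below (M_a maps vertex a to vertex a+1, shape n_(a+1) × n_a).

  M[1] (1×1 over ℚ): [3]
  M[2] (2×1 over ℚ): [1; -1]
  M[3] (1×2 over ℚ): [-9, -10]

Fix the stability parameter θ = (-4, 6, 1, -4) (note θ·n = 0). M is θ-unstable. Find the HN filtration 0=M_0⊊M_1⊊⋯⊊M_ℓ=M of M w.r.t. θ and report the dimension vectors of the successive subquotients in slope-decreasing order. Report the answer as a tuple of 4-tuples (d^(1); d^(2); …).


Barcode: M ≅ I[1,4], I[3,3]. HN layers by μ_θ (2 steps, strictly decreasing):
  μ^(1)=1; μ^(2)=-4

((0, 1, 2, 1); (1, 0, 0, 0))


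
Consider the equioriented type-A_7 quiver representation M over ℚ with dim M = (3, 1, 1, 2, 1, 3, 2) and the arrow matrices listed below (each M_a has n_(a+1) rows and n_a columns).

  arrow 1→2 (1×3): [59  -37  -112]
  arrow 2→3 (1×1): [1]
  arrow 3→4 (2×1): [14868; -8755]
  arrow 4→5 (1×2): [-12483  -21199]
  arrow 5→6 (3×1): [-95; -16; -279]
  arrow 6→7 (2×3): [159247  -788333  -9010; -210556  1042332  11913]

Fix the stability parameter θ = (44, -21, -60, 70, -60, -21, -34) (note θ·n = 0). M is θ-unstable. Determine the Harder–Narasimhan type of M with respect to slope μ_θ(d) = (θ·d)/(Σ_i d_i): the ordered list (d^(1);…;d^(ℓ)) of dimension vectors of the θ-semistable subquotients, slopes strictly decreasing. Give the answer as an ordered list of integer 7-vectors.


Barcode: M ≅ I[1,1]^2, I[1,7], I[4,4], I[6,6], I[6,7]. HN layers by μ_θ (6 steps, strictly decreasing):
  μ^(1)=70; μ^(2)=44; μ^(3)=-45/4; μ^(4)=-37/3; μ^(5)=-21; μ^(6)=-55/2

((0, 0, 0, 1, 0, 0, 0); (2, 0, 0, 0, 0, 0, 0); (0, 0, 0, 1, 1, 1, 1); (1, 1, 1, 0, 0, 0, 0); (0, 0, 0, 0, 0, 1, 0); (0, 0, 0, 0, 0, 1, 1))


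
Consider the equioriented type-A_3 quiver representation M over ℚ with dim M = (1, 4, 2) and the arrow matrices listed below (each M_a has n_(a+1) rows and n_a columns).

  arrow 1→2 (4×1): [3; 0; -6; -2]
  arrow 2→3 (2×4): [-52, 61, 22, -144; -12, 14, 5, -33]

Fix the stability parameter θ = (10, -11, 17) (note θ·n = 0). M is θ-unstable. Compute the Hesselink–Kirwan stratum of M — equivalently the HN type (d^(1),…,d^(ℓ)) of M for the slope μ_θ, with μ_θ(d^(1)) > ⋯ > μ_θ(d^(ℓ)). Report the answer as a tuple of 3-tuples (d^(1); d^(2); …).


Via rank(M_{q-1}∘⋯∘M_p): M ≅ I[1,2], I[2,2], I[2,3]^2.
μ_θ-semistable layers: μ^(1)=17; μ^(2)=-1/2; μ^(3)=-11

((0, 0, 2); (1, 1, 0); (0, 3, 0))


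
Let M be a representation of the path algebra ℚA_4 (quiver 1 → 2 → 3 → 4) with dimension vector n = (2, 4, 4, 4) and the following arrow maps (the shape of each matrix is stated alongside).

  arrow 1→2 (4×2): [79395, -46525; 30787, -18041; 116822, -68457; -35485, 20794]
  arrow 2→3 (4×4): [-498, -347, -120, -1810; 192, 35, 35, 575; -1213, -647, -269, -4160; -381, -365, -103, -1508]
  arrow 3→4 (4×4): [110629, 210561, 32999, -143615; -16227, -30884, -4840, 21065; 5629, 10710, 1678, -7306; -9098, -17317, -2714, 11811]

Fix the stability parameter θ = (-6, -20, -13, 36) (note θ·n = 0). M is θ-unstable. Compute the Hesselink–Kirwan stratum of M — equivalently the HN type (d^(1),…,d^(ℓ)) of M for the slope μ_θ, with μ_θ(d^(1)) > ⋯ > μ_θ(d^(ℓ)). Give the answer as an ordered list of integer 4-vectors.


Interval decomposition of M: I[1,4]^2, I[2,4]^2.
HN type (ℓ=3): μ^(1)=36; μ^(2)=-13; μ^(3)=-20

((0, 0, 0, 4); (2, 2, 4, 0); (0, 2, 0, 0))


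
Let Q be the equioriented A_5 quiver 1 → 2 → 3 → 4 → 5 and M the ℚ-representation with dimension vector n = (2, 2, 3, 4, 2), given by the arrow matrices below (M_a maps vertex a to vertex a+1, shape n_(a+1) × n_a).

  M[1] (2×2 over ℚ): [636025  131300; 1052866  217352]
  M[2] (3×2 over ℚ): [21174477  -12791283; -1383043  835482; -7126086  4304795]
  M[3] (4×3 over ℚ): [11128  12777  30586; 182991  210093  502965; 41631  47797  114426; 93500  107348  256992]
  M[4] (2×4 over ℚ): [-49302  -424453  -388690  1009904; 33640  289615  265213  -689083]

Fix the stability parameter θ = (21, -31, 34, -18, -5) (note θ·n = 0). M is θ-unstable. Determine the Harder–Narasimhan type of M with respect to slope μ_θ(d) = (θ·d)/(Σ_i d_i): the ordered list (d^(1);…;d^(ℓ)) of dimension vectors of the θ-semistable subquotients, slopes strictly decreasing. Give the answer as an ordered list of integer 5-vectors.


Barcode: M ≅ I[1,1], I[1,4], I[2,5], I[3,5], I[4,4]. HN layers by μ_θ (6 steps, strictly decreasing):
  μ^(1)=21; μ^(2)=8; μ^(3)=11/3; μ^(4)=-5; μ^(5)=-18; μ^(6)=-31

((1, 0, 0, 0, 0); (0, 0, 1, 1, 0); (0, 0, 2, 2, 2); (1, 1, 0, 0, 0); (0, 0, 0, 1, 0); (0, 1, 0, 0, 0))


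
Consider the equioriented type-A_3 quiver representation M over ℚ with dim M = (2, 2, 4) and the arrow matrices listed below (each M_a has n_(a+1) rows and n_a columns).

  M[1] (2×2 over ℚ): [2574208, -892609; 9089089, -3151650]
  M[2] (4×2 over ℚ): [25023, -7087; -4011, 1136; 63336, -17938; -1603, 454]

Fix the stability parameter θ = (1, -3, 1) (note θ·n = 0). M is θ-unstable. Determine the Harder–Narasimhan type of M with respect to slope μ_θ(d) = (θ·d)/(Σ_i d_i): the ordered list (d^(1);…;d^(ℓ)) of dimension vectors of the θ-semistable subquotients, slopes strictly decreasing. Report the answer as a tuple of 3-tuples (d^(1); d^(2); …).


Interval decomposition of M: I[1,3]^2, I[3,3]^2.
HN type (ℓ=2): μ^(1)=1; μ^(2)=-1

((0, 0, 4); (2, 2, 0))


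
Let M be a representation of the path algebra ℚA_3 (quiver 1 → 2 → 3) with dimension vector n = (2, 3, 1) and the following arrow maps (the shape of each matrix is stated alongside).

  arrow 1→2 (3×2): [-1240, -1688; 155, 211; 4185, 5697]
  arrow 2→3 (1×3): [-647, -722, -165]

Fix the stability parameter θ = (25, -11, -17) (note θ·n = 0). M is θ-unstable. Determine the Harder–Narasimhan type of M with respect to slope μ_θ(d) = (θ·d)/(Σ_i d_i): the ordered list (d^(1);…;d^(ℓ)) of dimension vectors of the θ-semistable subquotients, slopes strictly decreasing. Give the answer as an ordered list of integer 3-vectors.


Via rank(M_{q-1}∘⋯∘M_p): M ≅ I[1,1], I[1,3], I[2,2]^2.
μ_θ-semistable layers: μ^(1)=25; μ^(2)=-1; μ^(3)=-11

((1, 0, 0); (1, 1, 1); (0, 2, 0))


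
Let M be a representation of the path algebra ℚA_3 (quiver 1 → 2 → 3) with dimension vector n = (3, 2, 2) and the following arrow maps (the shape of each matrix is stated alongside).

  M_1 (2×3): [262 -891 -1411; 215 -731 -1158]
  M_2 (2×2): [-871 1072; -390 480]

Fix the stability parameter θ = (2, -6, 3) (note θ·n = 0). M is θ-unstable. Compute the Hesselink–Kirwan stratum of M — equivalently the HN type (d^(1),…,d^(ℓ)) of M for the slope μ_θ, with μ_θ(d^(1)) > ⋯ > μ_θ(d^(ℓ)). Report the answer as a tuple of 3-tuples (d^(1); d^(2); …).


Via rank(M_{q-1}∘⋯∘M_p): M ≅ I[1,1], I[1,2], I[1,3], I[3,3].
μ_θ-semistable layers: μ^(1)=3; μ^(2)=2; μ^(3)=-2

((0, 0, 2); (1, 0, 0); (2, 2, 0))


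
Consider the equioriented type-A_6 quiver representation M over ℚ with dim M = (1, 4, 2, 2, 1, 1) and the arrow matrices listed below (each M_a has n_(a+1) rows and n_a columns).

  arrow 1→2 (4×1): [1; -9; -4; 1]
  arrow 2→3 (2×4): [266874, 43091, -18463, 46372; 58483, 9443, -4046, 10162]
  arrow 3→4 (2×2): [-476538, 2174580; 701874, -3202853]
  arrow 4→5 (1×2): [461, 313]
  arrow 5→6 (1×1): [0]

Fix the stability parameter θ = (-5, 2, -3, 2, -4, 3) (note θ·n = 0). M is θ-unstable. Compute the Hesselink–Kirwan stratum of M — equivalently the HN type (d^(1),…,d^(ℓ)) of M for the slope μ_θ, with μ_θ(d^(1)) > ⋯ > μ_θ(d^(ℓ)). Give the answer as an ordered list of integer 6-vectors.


Barcode: M ≅ I[1,5], I[2,2]^2, I[2,4], I[6,6]. HN layers by μ_θ (5 steps, strictly decreasing):
  μ^(1)=3; μ^(2)=2; μ^(3)=-1/2; μ^(4)=-3/4; μ^(5)=-5

((0, 0, 0, 0, 0, 1); (0, 2, 0, 1, 0, 0); (0, 1, 1, 0, 0, 0); (0, 1, 1, 1, 1, 0); (1, 0, 0, 0, 0, 0))


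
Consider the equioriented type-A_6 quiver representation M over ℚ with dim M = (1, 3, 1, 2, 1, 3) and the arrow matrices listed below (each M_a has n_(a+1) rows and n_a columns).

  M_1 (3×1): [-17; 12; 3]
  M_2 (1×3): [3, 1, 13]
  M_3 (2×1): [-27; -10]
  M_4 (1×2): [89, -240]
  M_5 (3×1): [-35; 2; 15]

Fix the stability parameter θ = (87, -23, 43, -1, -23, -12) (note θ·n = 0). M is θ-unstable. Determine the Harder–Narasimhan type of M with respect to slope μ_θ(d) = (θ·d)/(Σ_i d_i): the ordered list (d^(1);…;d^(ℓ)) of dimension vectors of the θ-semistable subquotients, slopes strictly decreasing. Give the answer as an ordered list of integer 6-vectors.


Via rank(M_{q-1}∘⋯∘M_p): M ≅ I[1,2], I[2,2], I[2,6], I[4,4], I[6,6]^2.
μ_θ-semistable layers: μ^(1)=32; μ^(2)=7/4; μ^(3)=-1; μ^(4)=-12; μ^(5)=-23

((1, 1, 0, 0, 0, 0); (0, 0, 1, 1, 1, 1); (0, 0, 0, 1, 0, 0); (0, 0, 0, 0, 0, 2); (0, 2, 0, 0, 0, 0))


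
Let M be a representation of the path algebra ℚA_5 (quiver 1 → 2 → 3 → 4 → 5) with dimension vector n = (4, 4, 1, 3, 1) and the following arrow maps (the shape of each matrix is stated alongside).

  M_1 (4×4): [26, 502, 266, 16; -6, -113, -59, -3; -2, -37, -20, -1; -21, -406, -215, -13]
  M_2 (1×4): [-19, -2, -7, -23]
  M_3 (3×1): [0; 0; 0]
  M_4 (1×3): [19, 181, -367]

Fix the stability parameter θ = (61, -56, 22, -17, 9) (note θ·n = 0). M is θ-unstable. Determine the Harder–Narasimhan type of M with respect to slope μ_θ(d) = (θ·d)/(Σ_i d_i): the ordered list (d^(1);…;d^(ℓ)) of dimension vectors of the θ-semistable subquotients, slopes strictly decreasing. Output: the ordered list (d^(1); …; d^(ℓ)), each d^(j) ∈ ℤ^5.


Interval decomposition of M: I[1,1], I[1,2]^2, I[1,3], I[2,2], I[4,4]^2, I[4,5].
HN type (ℓ=6): μ^(1)=61; μ^(2)=22; μ^(3)=9; μ^(4)=5/2; μ^(5)=-17; μ^(6)=-56

((1, 0, 0, 0, 0); (0, 0, 1, 0, 0); (0, 0, 0, 0, 1); (3, 3, 0, 0, 0); (0, 0, 0, 3, 0); (0, 1, 0, 0, 0))


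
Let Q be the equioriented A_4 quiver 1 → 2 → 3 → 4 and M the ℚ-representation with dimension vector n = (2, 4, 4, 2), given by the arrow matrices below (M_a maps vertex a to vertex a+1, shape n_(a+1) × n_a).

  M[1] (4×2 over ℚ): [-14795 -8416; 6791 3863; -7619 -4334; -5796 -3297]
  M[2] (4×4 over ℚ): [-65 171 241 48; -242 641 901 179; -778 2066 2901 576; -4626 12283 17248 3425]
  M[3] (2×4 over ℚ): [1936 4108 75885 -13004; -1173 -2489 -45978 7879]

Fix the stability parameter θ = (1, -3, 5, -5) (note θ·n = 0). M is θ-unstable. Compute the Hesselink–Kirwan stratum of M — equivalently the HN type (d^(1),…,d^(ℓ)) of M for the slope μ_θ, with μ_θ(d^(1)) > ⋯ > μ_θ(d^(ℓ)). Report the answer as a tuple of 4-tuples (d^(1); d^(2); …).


Barcode: M ≅ I[1,4]^2, I[2,2], I[2,3], I[3,3]. HN layers by μ_θ (4 steps, strictly decreasing):
  μ^(1)=5; μ^(2)=0; μ^(3)=-1; μ^(4)=-3

((0, 0, 2, 0); (0, 0, 2, 2); (2, 2, 0, 0); (0, 2, 0, 0))


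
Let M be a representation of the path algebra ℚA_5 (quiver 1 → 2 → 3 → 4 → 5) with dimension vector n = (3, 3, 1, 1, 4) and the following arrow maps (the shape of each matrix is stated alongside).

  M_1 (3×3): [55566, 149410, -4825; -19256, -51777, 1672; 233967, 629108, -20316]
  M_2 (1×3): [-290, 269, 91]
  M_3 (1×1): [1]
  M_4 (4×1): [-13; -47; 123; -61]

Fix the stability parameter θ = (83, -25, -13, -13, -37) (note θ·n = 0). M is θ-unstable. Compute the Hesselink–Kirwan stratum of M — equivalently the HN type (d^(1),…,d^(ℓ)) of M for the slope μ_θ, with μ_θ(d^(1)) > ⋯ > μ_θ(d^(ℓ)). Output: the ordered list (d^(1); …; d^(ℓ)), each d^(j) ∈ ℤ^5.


Via rank(M_{q-1}∘⋯∘M_p): M ≅ I[1,2]^2, I[1,5], I[5,5]^3.
μ_θ-semistable layers: μ^(1)=29; μ^(2)=-1; μ^(3)=-37

((2, 2, 0, 0, 0); (1, 1, 1, 1, 1); (0, 0, 0, 0, 3))


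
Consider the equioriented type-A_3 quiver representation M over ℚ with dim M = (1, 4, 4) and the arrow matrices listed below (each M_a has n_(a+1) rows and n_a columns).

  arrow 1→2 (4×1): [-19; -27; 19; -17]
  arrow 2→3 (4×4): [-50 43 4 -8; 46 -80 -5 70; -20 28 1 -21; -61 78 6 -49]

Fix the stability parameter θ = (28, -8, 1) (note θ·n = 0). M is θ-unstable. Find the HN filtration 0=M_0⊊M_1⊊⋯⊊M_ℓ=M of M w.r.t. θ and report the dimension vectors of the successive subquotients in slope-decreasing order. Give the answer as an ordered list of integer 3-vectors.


Barcode: M ≅ I[1,3], I[2,3]^3. HN layers by μ_θ (3 steps, strictly decreasing):
  μ^(1)=7; μ^(2)=1; μ^(3)=-8

((1, 1, 1); (0, 0, 3); (0, 3, 0))


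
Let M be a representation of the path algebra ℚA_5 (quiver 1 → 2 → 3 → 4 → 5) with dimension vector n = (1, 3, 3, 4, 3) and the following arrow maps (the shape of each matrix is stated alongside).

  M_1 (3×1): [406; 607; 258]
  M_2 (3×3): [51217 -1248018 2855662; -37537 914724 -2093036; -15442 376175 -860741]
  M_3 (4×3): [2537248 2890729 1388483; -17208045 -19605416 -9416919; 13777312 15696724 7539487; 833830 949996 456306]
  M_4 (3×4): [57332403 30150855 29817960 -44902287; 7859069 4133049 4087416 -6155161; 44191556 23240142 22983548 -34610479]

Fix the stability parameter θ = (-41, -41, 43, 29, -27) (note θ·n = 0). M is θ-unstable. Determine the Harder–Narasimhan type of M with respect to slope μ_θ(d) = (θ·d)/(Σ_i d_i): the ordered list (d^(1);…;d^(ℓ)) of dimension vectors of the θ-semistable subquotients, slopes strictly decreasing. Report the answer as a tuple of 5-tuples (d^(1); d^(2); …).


Interval decomposition of M: I[1,5], I[2,4]^2, I[4,5], I[5,5].
HN type (ℓ=5): μ^(1)=36; μ^(2)=15; μ^(3)=1; μ^(4)=-27; μ^(5)=-41

((0, 0, 2, 2, 0); (0, 0, 1, 1, 1); (0, 0, 0, 1, 1); (0, 0, 0, 0, 1); (1, 3, 0, 0, 0))


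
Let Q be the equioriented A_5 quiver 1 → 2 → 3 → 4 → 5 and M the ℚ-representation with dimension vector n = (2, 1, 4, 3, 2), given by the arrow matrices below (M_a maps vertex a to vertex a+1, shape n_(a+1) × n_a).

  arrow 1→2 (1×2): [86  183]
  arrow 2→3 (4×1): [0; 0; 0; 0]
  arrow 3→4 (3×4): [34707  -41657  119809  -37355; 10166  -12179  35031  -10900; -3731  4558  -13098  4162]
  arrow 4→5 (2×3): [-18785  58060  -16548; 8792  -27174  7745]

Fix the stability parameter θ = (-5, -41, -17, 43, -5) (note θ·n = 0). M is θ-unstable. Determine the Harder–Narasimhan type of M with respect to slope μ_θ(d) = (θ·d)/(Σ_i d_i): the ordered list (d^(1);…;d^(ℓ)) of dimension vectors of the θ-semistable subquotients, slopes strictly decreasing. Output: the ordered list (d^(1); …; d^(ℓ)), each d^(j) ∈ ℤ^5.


Interval decomposition of M: I[1,1], I[1,2], I[3,3], I[3,4], I[3,5]^2.
HN type (ℓ=5): μ^(1)=43; μ^(2)=19; μ^(3)=-5; μ^(4)=-17; μ^(5)=-23

((0, 0, 0, 1, 0); (0, 0, 0, 2, 2); (1, 0, 0, 0, 0); (0, 0, 4, 0, 0); (1, 1, 0, 0, 0))


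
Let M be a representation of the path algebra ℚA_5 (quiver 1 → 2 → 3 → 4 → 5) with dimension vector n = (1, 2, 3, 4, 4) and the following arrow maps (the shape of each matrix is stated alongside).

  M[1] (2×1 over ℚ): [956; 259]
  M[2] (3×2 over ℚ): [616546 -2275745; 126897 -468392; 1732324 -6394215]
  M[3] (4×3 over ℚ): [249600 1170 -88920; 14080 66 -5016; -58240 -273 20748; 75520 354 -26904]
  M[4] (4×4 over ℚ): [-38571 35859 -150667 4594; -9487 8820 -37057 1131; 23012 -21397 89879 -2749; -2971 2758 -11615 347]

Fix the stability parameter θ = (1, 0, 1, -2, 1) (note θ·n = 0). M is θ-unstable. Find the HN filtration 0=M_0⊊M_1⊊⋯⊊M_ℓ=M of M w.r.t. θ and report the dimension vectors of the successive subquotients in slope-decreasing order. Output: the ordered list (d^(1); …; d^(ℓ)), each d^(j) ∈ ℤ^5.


Via rank(M_{q-1}∘⋯∘M_p): M ≅ I[1,3], I[2,5], I[3,3], I[4,5]^3.
μ_θ-semistable layers: μ^(1)=1; μ^(2)=1/2; μ^(3)=-1/3; μ^(4)=-2

((0, 0, 2, 0, 4); (1, 1, 0, 0, 0); (0, 1, 1, 1, 0); (0, 0, 0, 3, 0))


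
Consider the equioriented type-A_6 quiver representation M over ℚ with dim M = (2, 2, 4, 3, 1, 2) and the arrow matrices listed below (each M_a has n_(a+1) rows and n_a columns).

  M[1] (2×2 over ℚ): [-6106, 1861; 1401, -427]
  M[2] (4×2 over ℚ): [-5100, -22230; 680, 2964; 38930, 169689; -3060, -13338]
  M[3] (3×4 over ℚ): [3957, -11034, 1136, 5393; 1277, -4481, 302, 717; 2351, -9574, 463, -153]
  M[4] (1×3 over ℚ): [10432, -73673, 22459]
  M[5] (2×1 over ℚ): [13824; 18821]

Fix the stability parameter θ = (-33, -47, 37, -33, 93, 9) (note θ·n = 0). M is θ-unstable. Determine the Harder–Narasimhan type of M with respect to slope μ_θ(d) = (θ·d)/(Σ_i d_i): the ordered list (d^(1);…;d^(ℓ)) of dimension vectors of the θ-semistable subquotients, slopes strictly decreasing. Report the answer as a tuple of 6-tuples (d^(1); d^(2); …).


Via rank(M_{q-1}∘⋯∘M_p): M ≅ I[1,2], I[1,6], I[3,3], I[3,4]^2, I[6,6].
μ_θ-semistable layers: μ^(1)=51; μ^(2)=37; μ^(3)=9; μ^(4)=2; μ^(5)=-40

((0, 0, 0, 0, 1, 1); (0, 0, 1, 0, 0, 0); (0, 0, 0, 0, 0, 1); (0, 0, 3, 3, 0, 0); (2, 2, 0, 0, 0, 0))


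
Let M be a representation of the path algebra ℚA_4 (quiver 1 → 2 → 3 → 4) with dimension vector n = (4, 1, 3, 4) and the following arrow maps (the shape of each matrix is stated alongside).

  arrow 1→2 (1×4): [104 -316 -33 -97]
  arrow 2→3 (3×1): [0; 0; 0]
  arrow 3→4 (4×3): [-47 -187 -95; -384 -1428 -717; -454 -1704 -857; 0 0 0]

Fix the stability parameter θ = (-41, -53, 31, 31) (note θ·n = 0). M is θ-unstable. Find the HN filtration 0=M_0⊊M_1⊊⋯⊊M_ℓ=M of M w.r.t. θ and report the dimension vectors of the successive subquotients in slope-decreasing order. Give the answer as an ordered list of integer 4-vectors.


Via rank(M_{q-1}∘⋯∘M_p): M ≅ I[1,1]^3, I[1,2], I[3,4]^3, I[4,4].
μ_θ-semistable layers: μ^(1)=31; μ^(2)=-41; μ^(3)=-47

((0, 0, 3, 4); (3, 0, 0, 0); (1, 1, 0, 0))


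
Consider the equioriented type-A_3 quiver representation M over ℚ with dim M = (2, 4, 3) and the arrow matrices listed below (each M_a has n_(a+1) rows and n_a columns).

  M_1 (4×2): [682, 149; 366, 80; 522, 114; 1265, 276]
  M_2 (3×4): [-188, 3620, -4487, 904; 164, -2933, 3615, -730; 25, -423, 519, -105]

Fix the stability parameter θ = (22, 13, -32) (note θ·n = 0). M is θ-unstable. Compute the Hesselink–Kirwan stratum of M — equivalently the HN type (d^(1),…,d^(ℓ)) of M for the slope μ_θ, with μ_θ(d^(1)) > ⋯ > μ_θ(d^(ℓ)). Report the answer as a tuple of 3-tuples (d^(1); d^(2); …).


Barcode: M ≅ I[1,2], I[1,3], I[2,3]^2. HN layers by μ_θ (3 steps, strictly decreasing):
  μ^(1)=35/2; μ^(2)=1; μ^(3)=-19/2

((1, 1, 0); (1, 1, 1); (0, 2, 2))


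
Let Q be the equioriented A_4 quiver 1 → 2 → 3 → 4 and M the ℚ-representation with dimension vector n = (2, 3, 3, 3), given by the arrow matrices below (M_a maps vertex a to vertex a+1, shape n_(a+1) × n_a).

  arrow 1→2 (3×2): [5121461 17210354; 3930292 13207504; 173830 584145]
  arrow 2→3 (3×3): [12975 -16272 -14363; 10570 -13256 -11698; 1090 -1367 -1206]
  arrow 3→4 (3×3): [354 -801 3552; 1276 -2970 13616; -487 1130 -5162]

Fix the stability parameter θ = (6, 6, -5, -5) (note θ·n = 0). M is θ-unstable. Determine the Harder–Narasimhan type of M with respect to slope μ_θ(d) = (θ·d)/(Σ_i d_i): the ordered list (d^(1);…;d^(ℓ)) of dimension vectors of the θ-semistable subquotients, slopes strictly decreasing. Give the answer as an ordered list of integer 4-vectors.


Interval decomposition of M: I[1,2], I[1,4], I[2,3], I[3,4], I[4,4].
HN type (ℓ=3): μ^(1)=6; μ^(2)=1/2; μ^(3)=-5

((1, 1, 0, 0); (1, 2, 2, 1); (0, 0, 1, 2))


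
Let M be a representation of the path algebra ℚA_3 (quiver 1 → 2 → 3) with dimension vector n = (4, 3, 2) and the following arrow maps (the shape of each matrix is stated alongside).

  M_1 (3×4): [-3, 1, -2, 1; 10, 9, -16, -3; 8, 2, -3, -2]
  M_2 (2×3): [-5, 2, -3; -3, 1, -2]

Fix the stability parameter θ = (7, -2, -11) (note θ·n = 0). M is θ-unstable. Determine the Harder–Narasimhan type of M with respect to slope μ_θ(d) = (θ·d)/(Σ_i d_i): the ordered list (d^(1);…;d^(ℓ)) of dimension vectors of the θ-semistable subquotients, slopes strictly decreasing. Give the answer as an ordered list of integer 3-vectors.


Via rank(M_{q-1}∘⋯∘M_p): M ≅ I[1,1], I[1,2], I[1,3]^2.
μ_θ-semistable layers: μ^(1)=7; μ^(2)=5/2; μ^(3)=-2

((1, 0, 0); (1, 1, 0); (2, 2, 2))


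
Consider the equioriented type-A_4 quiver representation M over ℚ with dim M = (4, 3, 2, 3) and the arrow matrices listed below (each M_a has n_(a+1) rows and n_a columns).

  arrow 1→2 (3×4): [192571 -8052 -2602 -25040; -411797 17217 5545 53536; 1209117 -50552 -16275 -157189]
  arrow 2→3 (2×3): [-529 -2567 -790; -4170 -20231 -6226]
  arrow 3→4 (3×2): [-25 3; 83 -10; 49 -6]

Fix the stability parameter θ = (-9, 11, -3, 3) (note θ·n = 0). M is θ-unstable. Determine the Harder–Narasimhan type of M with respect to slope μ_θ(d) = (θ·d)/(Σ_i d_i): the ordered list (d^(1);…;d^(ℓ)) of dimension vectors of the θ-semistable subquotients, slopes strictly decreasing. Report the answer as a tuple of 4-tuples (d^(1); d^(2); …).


Via rank(M_{q-1}∘⋯∘M_p): M ≅ I[1,1], I[1,2], I[1,4]^2, I[4,4].
μ_θ-semistable layers: μ^(1)=11; μ^(2)=11/3; μ^(3)=3; μ^(4)=-9

((0, 1, 0, 0); (0, 2, 2, 2); (0, 0, 0, 1); (4, 0, 0, 0))


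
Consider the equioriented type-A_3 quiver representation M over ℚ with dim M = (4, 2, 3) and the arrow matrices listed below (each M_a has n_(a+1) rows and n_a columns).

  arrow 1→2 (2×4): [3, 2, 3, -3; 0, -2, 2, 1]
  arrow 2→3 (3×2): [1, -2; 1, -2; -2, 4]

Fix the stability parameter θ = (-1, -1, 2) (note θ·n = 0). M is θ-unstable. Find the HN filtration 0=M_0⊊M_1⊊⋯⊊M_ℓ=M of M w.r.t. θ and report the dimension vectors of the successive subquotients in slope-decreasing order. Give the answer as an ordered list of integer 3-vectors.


Barcode: M ≅ I[1,1]^2, I[1,2], I[1,3], I[3,3]^2. HN layers by μ_θ (2 steps, strictly decreasing):
  μ^(1)=2; μ^(2)=-1

((0, 0, 3); (4, 2, 0))


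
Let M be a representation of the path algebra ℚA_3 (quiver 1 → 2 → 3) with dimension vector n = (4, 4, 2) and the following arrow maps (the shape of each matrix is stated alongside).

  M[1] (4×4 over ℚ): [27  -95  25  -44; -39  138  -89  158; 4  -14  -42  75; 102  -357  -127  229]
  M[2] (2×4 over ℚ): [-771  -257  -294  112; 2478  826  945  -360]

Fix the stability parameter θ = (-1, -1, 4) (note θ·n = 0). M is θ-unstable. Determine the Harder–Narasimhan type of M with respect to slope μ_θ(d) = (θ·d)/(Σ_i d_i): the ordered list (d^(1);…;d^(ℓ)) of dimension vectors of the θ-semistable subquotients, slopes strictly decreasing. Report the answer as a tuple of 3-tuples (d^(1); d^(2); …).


Barcode: M ≅ I[1,2]^2, I[1,3]^2. HN layers by μ_θ (2 steps, strictly decreasing):
  μ^(1)=4; μ^(2)=-1

((0, 0, 2); (4, 4, 0))


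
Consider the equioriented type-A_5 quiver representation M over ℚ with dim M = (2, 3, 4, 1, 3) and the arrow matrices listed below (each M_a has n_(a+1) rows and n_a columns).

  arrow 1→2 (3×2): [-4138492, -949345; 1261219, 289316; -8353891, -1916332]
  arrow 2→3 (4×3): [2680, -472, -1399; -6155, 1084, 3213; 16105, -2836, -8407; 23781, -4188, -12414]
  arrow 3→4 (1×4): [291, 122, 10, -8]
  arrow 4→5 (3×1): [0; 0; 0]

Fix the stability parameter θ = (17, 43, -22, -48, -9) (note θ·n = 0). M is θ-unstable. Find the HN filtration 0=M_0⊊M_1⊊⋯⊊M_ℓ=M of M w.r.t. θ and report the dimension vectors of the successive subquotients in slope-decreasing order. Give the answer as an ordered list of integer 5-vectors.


Interval decomposition of M: I[1,3], I[1,4], I[2,2], I[3,3]^2, I[5,5]^3.
HN type (ℓ=5): μ^(1)=43; μ^(2)=38/3; μ^(3)=-5/2; μ^(4)=-9; μ^(5)=-22

((0, 1, 0, 0, 0); (1, 1, 1, 0, 0); (1, 1, 1, 1, 0); (0, 0, 0, 0, 3); (0, 0, 2, 0, 0))


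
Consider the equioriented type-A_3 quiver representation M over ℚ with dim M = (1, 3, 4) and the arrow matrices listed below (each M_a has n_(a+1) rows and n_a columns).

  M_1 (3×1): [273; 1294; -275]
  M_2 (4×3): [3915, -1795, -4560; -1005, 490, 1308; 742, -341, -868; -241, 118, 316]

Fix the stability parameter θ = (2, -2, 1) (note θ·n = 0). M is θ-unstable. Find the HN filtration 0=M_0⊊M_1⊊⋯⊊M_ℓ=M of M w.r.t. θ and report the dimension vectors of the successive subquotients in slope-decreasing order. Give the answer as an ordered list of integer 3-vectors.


Via rank(M_{q-1}∘⋯∘M_p): M ≅ I[1,3], I[2,2], I[2,3], I[3,3]^2.
μ_θ-semistable layers: μ^(1)=1; μ^(2)=0; μ^(3)=-2

((0, 0, 4); (1, 1, 0); (0, 2, 0))


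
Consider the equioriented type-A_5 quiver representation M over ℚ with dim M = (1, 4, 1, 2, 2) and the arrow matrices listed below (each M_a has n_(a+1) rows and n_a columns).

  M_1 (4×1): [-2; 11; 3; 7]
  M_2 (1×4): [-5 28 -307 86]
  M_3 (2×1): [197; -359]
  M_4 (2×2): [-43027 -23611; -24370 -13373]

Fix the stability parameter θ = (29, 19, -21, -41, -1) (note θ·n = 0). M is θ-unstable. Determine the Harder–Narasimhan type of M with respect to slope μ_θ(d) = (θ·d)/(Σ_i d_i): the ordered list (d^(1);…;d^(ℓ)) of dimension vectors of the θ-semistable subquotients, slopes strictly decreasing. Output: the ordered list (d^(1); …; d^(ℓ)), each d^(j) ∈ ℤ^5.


Barcode: M ≅ I[1,5], I[2,2]^3, I[4,5]. HN layers by μ_θ (4 steps, strictly decreasing):
  μ^(1)=19; μ^(2)=-1; μ^(3)=-7/2; μ^(4)=-41

((0, 3, 0, 0, 0); (0, 0, 0, 0, 2); (1, 1, 1, 1, 0); (0, 0, 0, 1, 0))


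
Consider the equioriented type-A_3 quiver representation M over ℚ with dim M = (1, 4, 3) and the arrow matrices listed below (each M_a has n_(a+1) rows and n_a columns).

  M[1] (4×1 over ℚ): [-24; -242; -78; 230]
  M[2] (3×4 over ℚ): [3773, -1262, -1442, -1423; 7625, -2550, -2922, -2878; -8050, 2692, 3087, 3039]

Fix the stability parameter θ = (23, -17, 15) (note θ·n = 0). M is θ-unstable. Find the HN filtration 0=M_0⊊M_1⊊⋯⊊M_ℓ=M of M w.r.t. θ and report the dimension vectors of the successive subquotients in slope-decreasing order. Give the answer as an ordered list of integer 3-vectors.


Interval decomposition of M: I[1,3], I[2,2], I[2,3]^2.
HN type (ℓ=3): μ^(1)=15; μ^(2)=3; μ^(3)=-17

((0, 0, 3); (1, 1, 0); (0, 3, 0))


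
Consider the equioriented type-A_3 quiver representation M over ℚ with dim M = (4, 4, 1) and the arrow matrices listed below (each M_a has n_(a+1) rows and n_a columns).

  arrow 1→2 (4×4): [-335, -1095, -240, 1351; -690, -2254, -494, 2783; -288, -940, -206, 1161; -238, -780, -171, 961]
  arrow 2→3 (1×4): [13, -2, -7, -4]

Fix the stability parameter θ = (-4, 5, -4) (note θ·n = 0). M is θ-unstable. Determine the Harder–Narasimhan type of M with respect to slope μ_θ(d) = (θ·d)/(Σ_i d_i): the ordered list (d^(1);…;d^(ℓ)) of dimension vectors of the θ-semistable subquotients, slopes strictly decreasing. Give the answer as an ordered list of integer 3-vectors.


Interval decomposition of M: I[1,1], I[1,2]^2, I[1,3], I[2,2].
HN type (ℓ=3): μ^(1)=5; μ^(2)=1/2; μ^(3)=-4

((0, 3, 0); (0, 1, 1); (4, 0, 0))


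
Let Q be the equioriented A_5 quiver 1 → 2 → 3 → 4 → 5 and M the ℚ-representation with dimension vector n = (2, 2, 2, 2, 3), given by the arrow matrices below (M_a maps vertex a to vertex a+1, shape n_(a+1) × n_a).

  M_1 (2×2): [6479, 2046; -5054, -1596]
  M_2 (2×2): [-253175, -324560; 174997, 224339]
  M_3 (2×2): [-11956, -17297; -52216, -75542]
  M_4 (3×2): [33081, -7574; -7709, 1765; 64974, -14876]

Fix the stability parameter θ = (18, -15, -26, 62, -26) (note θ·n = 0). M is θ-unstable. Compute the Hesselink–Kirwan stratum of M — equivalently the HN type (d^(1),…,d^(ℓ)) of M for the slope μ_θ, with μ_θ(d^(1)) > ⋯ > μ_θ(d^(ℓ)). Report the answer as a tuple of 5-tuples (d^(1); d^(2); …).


Barcode: M ≅ I[1,1], I[1,5], I[2,3], I[4,5], I[5,5]. HN layers by μ_θ (4 steps, strictly decreasing):
  μ^(1)=18; μ^(2)=-23/3; μ^(3)=-41/2; μ^(4)=-26

((1, 0, 0, 2, 2); (1, 1, 1, 0, 0); (0, 1, 1, 0, 0); (0, 0, 0, 0, 1))


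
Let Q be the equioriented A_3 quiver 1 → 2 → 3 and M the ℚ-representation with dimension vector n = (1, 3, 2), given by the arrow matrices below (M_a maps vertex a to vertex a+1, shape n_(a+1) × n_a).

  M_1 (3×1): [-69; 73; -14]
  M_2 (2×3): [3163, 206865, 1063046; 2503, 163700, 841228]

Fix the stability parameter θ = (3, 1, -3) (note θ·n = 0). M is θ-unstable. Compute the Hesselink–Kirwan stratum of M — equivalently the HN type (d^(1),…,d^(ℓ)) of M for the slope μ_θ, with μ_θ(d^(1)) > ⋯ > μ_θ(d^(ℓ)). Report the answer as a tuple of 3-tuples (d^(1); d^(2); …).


Barcode: M ≅ I[1,3], I[2,2], I[2,3]. HN layers by μ_θ (3 steps, strictly decreasing):
  μ^(1)=1; μ^(2)=1/3; μ^(3)=-1

((0, 1, 0); (1, 1, 1); (0, 1, 1))


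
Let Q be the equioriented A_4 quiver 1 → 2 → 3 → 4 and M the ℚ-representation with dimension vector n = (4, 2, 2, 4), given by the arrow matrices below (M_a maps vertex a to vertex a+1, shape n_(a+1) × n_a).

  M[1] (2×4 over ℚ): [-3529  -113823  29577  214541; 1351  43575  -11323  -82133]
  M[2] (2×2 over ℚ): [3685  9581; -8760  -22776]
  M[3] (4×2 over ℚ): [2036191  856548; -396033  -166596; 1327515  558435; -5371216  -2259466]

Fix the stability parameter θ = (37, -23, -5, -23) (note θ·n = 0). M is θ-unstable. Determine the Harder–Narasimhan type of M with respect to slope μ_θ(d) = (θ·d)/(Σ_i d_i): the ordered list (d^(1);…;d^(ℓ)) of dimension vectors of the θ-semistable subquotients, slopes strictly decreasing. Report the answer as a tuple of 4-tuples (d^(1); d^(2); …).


Barcode: M ≅ I[1,1]^2, I[1,2], I[1,4], I[3,4], I[4,4]^2. HN layers by μ_θ (5 steps, strictly decreasing):
  μ^(1)=37; μ^(2)=7; μ^(3)=-7/2; μ^(4)=-14; μ^(5)=-23

((2, 0, 0, 0); (1, 1, 0, 0); (1, 1, 1, 1); (0, 0, 1, 1); (0, 0, 0, 2))


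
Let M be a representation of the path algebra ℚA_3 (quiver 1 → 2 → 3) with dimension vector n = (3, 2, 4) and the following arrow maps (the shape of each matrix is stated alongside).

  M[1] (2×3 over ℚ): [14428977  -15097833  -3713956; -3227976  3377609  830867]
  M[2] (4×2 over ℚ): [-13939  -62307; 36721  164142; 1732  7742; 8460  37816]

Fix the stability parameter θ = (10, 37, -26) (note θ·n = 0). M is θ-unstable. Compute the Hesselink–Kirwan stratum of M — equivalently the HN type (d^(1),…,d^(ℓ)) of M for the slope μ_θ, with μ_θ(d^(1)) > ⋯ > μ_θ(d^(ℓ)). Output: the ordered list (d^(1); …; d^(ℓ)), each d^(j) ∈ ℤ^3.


Interval decomposition of M: I[1,1], I[1,3]^2, I[3,3]^2.
HN type (ℓ=3): μ^(1)=10; μ^(2)=7; μ^(3)=-26

((1, 0, 0); (2, 2, 2); (0, 0, 2))


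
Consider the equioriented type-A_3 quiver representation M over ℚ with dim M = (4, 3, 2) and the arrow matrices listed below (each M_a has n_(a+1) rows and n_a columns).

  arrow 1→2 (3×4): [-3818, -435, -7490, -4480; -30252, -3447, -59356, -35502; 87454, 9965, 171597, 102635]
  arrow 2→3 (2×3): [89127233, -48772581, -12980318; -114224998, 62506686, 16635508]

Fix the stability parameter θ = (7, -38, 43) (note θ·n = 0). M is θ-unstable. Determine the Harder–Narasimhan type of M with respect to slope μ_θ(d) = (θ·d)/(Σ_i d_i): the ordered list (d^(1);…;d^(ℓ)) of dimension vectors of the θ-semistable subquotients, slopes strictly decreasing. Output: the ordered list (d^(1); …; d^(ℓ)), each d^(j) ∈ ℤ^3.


Via rank(M_{q-1}∘⋯∘M_p): M ≅ I[1,1], I[1,2]^2, I[1,3], I[3,3].
μ_θ-semistable layers: μ^(1)=43; μ^(2)=7; μ^(3)=-31/2

((0, 0, 2); (1, 0, 0); (3, 3, 0))
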